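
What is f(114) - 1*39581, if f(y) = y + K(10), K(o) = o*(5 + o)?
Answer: -39317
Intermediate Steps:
f(y) = 150 + y (f(y) = y + 10*(5 + 10) = y + 10*15 = y + 150 = 150 + y)
f(114) - 1*39581 = (150 + 114) - 1*39581 = 264 - 39581 = -39317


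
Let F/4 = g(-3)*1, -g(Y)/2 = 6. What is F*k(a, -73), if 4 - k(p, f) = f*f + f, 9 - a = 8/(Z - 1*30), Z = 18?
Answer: 252096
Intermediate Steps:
g(Y) = -12 (g(Y) = -2*6 = -12)
a = 29/3 (a = 9 - 8/(18 - 1*30) = 9 - 8/(18 - 30) = 9 - 8/(-12) = 9 - 8*(-1)/12 = 9 - 1*(-⅔) = 9 + ⅔ = 29/3 ≈ 9.6667)
k(p, f) = 4 - f - f² (k(p, f) = 4 - (f*f + f) = 4 - (f² + f) = 4 - (f + f²) = 4 + (-f - f²) = 4 - f - f²)
F = -48 (F = 4*(-12*1) = 4*(-12) = -48)
F*k(a, -73) = -48*(4 - 1*(-73) - 1*(-73)²) = -48*(4 + 73 - 1*5329) = -48*(4 + 73 - 5329) = -48*(-5252) = 252096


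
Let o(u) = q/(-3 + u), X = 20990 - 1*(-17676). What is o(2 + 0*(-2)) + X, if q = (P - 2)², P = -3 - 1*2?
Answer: 38617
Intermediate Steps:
P = -5 (P = -3 - 2 = -5)
X = 38666 (X = 20990 + 17676 = 38666)
q = 49 (q = (-5 - 2)² = (-7)² = 49)
o(u) = 49/(-3 + u)
o(2 + 0*(-2)) + X = 49/(-3 + (2 + 0*(-2))) + 38666 = 49/(-3 + (2 + 0)) + 38666 = 49/(-3 + 2) + 38666 = 49/(-1) + 38666 = 49*(-1) + 38666 = -49 + 38666 = 38617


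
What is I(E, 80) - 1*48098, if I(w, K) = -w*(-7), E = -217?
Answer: -49617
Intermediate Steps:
I(w, K) = 7*w
I(E, 80) - 1*48098 = 7*(-217) - 1*48098 = -1519 - 48098 = -49617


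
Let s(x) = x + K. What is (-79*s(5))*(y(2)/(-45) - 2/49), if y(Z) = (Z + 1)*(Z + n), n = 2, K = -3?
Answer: 35708/735 ≈ 48.582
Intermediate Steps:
s(x) = -3 + x (s(x) = x - 3 = -3 + x)
y(Z) = (1 + Z)*(2 + Z) (y(Z) = (Z + 1)*(Z + 2) = (1 + Z)*(2 + Z))
(-79*s(5))*(y(2)/(-45) - 2/49) = (-79*(-3 + 5))*((2 + 2² + 3*2)/(-45) - 2/49) = (-79*2)*((2 + 4 + 6)*(-1/45) - 2*1/49) = -158*(12*(-1/45) - 2/49) = -158*(-4/15 - 2/49) = -158*(-226/735) = 35708/735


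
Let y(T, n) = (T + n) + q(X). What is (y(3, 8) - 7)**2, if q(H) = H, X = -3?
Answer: 1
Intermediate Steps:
y(T, n) = -3 + T + n (y(T, n) = (T + n) - 3 = -3 + T + n)
(y(3, 8) - 7)**2 = ((-3 + 3 + 8) - 7)**2 = (8 - 7)**2 = 1**2 = 1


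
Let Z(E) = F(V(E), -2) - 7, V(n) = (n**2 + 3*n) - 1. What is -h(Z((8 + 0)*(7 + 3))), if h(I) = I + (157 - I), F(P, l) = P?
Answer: -157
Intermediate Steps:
V(n) = -1 + n**2 + 3*n
Z(E) = -8 + E**2 + 3*E (Z(E) = (-1 + E**2 + 3*E) - 7 = -8 + E**2 + 3*E)
h(I) = 157
-h(Z((8 + 0)*(7 + 3))) = -1*157 = -157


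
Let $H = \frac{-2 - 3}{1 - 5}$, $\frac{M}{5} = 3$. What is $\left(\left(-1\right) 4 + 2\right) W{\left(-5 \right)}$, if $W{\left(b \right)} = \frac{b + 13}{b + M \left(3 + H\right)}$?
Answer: $- \frac{64}{235} \approx -0.27234$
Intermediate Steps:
$M = 15$ ($M = 5 \cdot 3 = 15$)
$H = \frac{5}{4}$ ($H = - \frac{5}{-4} = \left(-5\right) \left(- \frac{1}{4}\right) = \frac{5}{4} \approx 1.25$)
$W{\left(b \right)} = \frac{13 + b}{\frac{255}{4} + b}$ ($W{\left(b \right)} = \frac{b + 13}{b + 15 \left(3 + \frac{5}{4}\right)} = \frac{13 + b}{b + 15 \cdot \frac{17}{4}} = \frac{13 + b}{b + \frac{255}{4}} = \frac{13 + b}{\frac{255}{4} + b}$)
$\left(\left(-1\right) 4 + 2\right) W{\left(-5 \right)} = \left(\left(-1\right) 4 + 2\right) \frac{4 \left(13 - 5\right)}{255 + 4 \left(-5\right)} = \left(-4 + 2\right) 4 \frac{1}{255 - 20} \cdot 8 = - 2 \cdot 4 \cdot \frac{1}{235} \cdot 8 = \left(-2\right) \frac{32}{235} = - \frac{64}{235}$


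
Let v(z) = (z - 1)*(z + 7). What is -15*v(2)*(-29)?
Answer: 3915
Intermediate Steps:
v(z) = (-1 + z)*(7 + z)
-15*v(2)*(-29) = -15*(-7 + 2**2 + 6*2)*(-29) = -15*(-7 + 4 + 12)*(-29) = -15*9*(-29) = -135*(-29) = 3915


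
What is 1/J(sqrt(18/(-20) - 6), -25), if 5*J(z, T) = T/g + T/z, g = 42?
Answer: -42*sqrt(690)/(-2100*I + 5*sqrt(690)) ≈ -0.032729 - 0.52331*I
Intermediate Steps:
J(z, T) = T/210 + T/(5*z) (J(z, T) = (T/42 + T/z)/5 = T/210 + T/(5*z))
1/J(sqrt(18/(-20) - 6), -25) = 1/((1/210)*(-25)*(42 + sqrt(18/(-20) - 6))/sqrt(18/(-20) - 6)) = 1/((1/210)*(-25)*(42 + sqrt(18*(-1/20) - 6))/sqrt(18*(-1/20) - 6)) = 1/((1/210)*(-25)*(42 + sqrt(-9/10 - 6))/sqrt(-9/10 - 6)) = 1/((1/210)*(-25)*(42 + sqrt(-69/10))/sqrt(-69/10)) = 1/((1/210)*(-25)*(42 + I*sqrt(690)/10)/(I*sqrt(690)/10)) = 1/((1/210)*(-25)*(-I*sqrt(690)/69)*(42 + I*sqrt(690)/10)) = 1/(5*I*sqrt(690)*(42 + I*sqrt(690)/10)/2898) = -21*I*sqrt(690)/(25*(42 + I*sqrt(690)/10))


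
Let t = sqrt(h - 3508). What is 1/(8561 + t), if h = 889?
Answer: 8561/73293340 - 3*I*sqrt(291)/73293340 ≈ 0.0001168 - 6.9824e-7*I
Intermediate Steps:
t = 3*I*sqrt(291) (t = sqrt(889 - 3508) = sqrt(-2619) = 3*I*sqrt(291) ≈ 51.176*I)
1/(8561 + t) = 1/(8561 + 3*I*sqrt(291))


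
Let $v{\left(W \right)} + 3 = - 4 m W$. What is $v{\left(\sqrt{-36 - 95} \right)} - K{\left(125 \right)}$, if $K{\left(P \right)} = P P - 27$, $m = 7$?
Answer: $-15601 - 28 i \sqrt{131} \approx -15601.0 - 320.47 i$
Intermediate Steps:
$K{\left(P \right)} = -27 + P^{2}$ ($K{\left(P \right)} = P^{2} - 27 = -27 + P^{2}$)
$v{\left(W \right)} = -3 - 28 W$ ($v{\left(W \right)} = -3 + \left(-4\right) 7 W = -3 - 28 W$)
$v{\left(\sqrt{-36 - 95} \right)} - K{\left(125 \right)} = \left(-3 - 28 \sqrt{-36 - 95}\right) - \left(-27 + 125^{2}\right) = \left(-3 - 28 \sqrt{-131}\right) - \left(-27 + 15625\right) = \left(-3 - 28 i \sqrt{131}\right) - 15598 = -15601 - 28 i \sqrt{131}$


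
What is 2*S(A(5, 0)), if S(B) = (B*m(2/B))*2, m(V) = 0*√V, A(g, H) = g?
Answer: 0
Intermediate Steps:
m(V) = 0
S(B) = 0 (S(B) = (B*0)*2 = 0*2 = 0)
2*S(A(5, 0)) = 2*0 = 0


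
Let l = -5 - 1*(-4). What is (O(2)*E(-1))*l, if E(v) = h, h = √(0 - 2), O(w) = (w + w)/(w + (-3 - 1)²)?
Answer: -2*I*√2/9 ≈ -0.31427*I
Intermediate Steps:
l = -1 (l = -5 + 4 = -1)
O(w) = 2*w/(16 + w) (O(w) = (2*w)/(w + (-4)²) = (2*w)/(w + 16) = (2*w)/(16 + w) = 2*w/(16 + w))
h = I*√2 (h = √(-2) = I*√2 ≈ 1.4142*I)
E(v) = I*√2
(O(2)*E(-1))*l = ((2*2/(16 + 2))*(I*√2))*(-1) = ((2*2/18)*(I*√2))*(-1) = ((2*2*(1/18))*(I*√2))*(-1) = (2*(I*√2)/9)*(-1) = (2*I*√2/9)*(-1) = -2*I*√2/9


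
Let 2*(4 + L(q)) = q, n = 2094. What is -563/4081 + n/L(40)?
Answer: 4268303/32648 ≈ 130.74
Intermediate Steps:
L(q) = -4 + q/2
-563/4081 + n/L(40) = -563/4081 + 2094/(-4 + (½)*40) = -563*1/4081 + 2094/(-4 + 20) = -563/4081 + 2094/16 = -563/4081 + 2094*(1/16) = -563/4081 + 1047/8 = 4268303/32648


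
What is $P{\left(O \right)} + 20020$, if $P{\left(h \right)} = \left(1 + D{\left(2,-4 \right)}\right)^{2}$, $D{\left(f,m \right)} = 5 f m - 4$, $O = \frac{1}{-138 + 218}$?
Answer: $21869$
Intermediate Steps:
$O = \frac{1}{80} \approx 0.0125$
$D{\left(f,m \right)} = -4 + 5 f m$ ($D{\left(f,m \right)} = 5 f m - 4 = -4 + 5 f m$)
$P{\left(h \right)} = 1849$ ($P{\left(h \right)} = \left(1 + \left(-4 + 5 \cdot 2 \left(-4\right)\right)\right)^{2} = \left(1 - 44\right)^{2} = \left(-43\right)^{2} = 1849$)
$P{\left(O \right)} + 20020 = 1849 + 20020 = 21869$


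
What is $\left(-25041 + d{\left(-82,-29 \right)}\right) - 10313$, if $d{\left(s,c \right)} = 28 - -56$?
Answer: $-35270$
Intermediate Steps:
$d{\left(s,c \right)} = 84$ ($d{\left(s,c \right)} = 28 + 56 = 84$)
$\left(-25041 + d{\left(-82,-29 \right)}\right) - 10313 = \left(-25041 + 84\right) - 10313 = -24957 - 10313 = -35270$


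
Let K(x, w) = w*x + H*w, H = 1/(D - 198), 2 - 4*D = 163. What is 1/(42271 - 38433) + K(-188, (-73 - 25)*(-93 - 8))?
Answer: -6806327867079/3657614 ≈ -1.8609e+6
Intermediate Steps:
D = -161/4 (D = ½ - ¼*163 = ½ - 163/4 = -161/4 ≈ -40.250)
H = -4/953 (H = 1/(-161/4 - 198) = 1/(-953/4) = -4/953 ≈ -0.0041973)
K(x, w) = -4*w/953 + w*x (K(x, w) = w*x - 4*w/953 = -4*w/953 + w*x)
1/(42271 - 38433) + K(-188, (-73 - 25)*(-93 - 8)) = 1/(42271 - 38433) + ((-73 - 25)*(-93 - 8))*(-4 + 953*(-188))/953 = 1/3838 + (-98*(-101))*(-4 - 179164)/953 = 1/3838 + (1/953)*9898*(-179168) = 1/3838 - 1773404864/953 = -6806327867079/3657614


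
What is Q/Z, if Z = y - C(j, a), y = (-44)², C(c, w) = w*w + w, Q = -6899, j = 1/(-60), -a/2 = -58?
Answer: 6899/11636 ≈ 0.59290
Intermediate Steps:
a = 116 (a = -2*(-58) = 116)
j = -1/60 ≈ -0.016667
C(c, w) = w + w² (C(c, w) = w² + w = w + w²)
y = 1936
Z = -11636 (Z = 1936 - 116*(1 + 116) = 1936 - 116*117 = 1936 - 1*13572 = 1936 - 13572 = -11636)
Q/Z = -6899/(-11636) = -6899*(-1/11636) = 6899/11636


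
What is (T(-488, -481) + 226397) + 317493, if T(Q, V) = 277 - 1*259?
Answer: 543908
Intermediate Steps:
T(Q, V) = 18 (T(Q, V) = 277 - 259 = 18)
(T(-488, -481) + 226397) + 317493 = (18 + 226397) + 317493 = 226415 + 317493 = 543908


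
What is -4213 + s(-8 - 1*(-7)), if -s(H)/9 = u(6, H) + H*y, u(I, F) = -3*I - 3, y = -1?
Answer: -4033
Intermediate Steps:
u(I, F) = -3 - 3*I
s(H) = 189 + 9*H (s(H) = -9*((-3 - 3*6) + H*(-1)) = -9*((-3 - 18) - H) = -9*(-21 - H) = 189 + 9*H)
-4213 + s(-8 - 1*(-7)) = -4213 + (189 + 9*(-8 - 1*(-7))) = -4213 + (189 + 9*(-8 + 7)) = -4213 + (189 + 9*(-1)) = -4213 + (189 - 9) = -4213 + 180 = -4033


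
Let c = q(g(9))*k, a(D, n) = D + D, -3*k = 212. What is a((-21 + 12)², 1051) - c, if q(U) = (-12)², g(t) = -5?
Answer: 10338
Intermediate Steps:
q(U) = 144
k = -212/3 (k = -⅓*212 = -212/3 ≈ -70.667)
a(D, n) = 2*D
c = -10176 (c = 144*(-212/3) = -10176)
a((-21 + 12)², 1051) - c = 2*(-21 + 12)² - 1*(-10176) = 2*(-9)² + 10176 = 2*81 + 10176 = 162 + 10176 = 10338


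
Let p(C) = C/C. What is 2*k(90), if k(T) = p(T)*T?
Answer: 180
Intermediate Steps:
p(C) = 1
k(T) = T (k(T) = 1*T = T)
2*k(90) = 2*90 = 180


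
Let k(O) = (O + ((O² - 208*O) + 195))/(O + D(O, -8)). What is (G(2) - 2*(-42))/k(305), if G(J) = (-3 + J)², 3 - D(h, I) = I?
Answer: 5372/6017 ≈ 0.89280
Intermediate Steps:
D(h, I) = 3 - I
k(O) = (195 + O² - 207*O)/(11 + O) (k(O) = (O + ((O² - 208*O) + 195))/(O + (3 - 1*(-8))) = (O + (195 + O² - 208*O))/(O + (3 + 8)) = (195 + O² - 207*O)/(O + 11) = (195 + O² - 207*O)/(11 + O))
(G(2) - 2*(-42))/k(305) = ((-3 + 2)² - 2*(-42))/(((195 + 305² - 207*305)/(11 + 305))) = ((-1)² + 84)/(((195 + 93025 - 63135)/316)) = (1 + 84)/(((1/316)*30085)) = 85/(30085/316) = 85*(316/30085) = 5372/6017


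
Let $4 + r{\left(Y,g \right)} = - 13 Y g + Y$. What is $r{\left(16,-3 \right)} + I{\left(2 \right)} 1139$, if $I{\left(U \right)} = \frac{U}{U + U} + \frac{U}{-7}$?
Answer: $\frac{12321}{14} \approx 880.07$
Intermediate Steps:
$r{\left(Y,g \right)} = -4 + Y - 13 Y g$ ($r{\left(Y,g \right)} = -4 + \left(- 13 Y g + Y\right) = -4 - \left(- Y + 13 Y g\right) = -4 + Y - 13 Y g$)
$I{\left(U \right)} = \frac{1}{2} - \frac{U}{7}$ ($I{\left(U \right)} = \frac{U}{2 U} + U \left(- \frac{1}{7}\right) = U \frac{1}{2 U} - \frac{U}{7} = \frac{1}{2} - \frac{U}{7}$)
$r{\left(16,-3 \right)} + I{\left(2 \right)} 1139 = \left(-4 + 16 - 208 \left(-3\right)\right) + \left(\frac{1}{2} - \frac{2}{7}\right) 1139 = \left(-4 + 16 + 624\right) + \left(\frac{1}{2} - \frac{2}{7}\right) 1139 = 636 + \frac{3}{14} \cdot 1139 = 636 + \frac{3417}{14} = \frac{12321}{14}$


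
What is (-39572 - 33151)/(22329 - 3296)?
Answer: -10389/2719 ≈ -3.8209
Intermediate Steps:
(-39572 - 33151)/(22329 - 3296) = -72723/19033 = -72723*1/19033 = -10389/2719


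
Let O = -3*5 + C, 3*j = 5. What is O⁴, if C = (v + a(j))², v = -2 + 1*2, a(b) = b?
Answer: 146410000/6561 ≈ 22315.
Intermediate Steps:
j = 5/3 (j = (⅓)*5 = 5/3 ≈ 1.6667)
v = 0 (v = -2 + 2 = 0)
C = 25/9 (C = (0 + 5/3)² = (5/3)² = 25/9 ≈ 2.7778)
O = -110/9 (O = -3*5 + 25/9 = -15 + 25/9 = -110/9 ≈ -12.222)
O⁴ = (-110/9)⁴ = 146410000/6561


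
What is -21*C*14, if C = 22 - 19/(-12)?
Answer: -13867/2 ≈ -6933.5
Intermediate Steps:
C = 283/12 (C = 22 - 19*(-1/12) = 22 + 19/12 = 283/12 ≈ 23.583)
-21*C*14 = -21*283/12*14 = -1981/4*14 = -13867/2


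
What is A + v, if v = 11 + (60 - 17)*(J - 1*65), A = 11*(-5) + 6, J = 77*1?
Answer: 478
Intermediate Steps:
J = 77
A = -49 (A = -55 + 6 = -49)
v = 527 (v = 11 + (60 - 17)*(77 - 1*65) = 11 + 43*(77 - 65) = 11 + 43*12 = 11 + 516 = 527)
A + v = -49 + 527 = 478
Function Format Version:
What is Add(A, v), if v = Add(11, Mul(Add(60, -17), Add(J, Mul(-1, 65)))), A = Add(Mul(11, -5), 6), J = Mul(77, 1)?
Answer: 478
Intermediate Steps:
J = 77
A = -49 (A = Add(-55, 6) = -49)
v = 527 (v = Add(11, Mul(Add(60, -17), Add(77, Mul(-1, 65)))) = Add(11, Mul(43, Add(77, -65))) = Add(11, Mul(43, 12)) = Add(11, 516) = 527)
Add(A, v) = Add(-49, 527) = 478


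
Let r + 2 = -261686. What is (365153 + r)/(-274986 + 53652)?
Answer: -103465/221334 ≈ -0.46746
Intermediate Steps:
r = -261688 (r = -2 - 261686 = -261688)
(365153 + r)/(-274986 + 53652) = (365153 - 261688)/(-274986 + 53652) = 103465/(-221334) = 103465*(-1/221334) = -103465/221334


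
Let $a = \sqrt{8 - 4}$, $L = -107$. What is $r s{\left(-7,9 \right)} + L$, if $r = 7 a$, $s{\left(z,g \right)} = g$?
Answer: $19$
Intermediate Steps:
$a = 2$ ($a = \sqrt{4} = 2$)
$r = 14$ ($r = 7 \cdot 2 = 14$)
$r s{\left(-7,9 \right)} + L = 14 \cdot 9 - 107 = 126 - 107 = 19$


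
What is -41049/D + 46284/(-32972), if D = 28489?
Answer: -668013126/234834827 ≈ -2.8446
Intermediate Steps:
-41049/D + 46284/(-32972) = -41049/28489 + 46284/(-32972) = -41049*1/28489 + 46284*(-1/32972) = -41049/28489 - 11571/8243 = -668013126/234834827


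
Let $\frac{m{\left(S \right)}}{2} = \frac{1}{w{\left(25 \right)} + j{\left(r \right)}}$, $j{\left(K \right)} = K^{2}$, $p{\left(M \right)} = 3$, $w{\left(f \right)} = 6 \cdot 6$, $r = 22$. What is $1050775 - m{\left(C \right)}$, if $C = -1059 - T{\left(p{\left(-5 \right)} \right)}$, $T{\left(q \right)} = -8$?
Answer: $\frac{273201499}{260} \approx 1.0508 \cdot 10^{6}$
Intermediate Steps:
$w{\left(f \right)} = 36$
$C = -1051$ ($C = -1059 - -8 = -1059 + 8 = -1051$)
$m{\left(S \right)} = \frac{1}{260}$ ($m{\left(S \right)} = \frac{2}{36 + 22^{2}} = \frac{2}{36 + 484} = \frac{2}{520} = 2 \cdot \frac{1}{520} = \frac{1}{260}$)
$1050775 - m{\left(C \right)} = 1050775 - \frac{1}{260} = \frac{273201499}{260}$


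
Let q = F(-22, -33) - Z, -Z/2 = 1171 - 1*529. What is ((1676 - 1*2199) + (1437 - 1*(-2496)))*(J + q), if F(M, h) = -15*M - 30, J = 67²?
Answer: 20708930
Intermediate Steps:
J = 4489
F(M, h) = -30 - 15*M
Z = -1284 (Z = -2*(1171 - 1*529) = -2*(1171 - 529) = -2*642 = -1284)
q = 1584 (q = (-30 - 15*(-22)) - 1*(-1284) = (-30 + 330) + 1284 = 300 + 1284 = 1584)
((1676 - 1*2199) + (1437 - 1*(-2496)))*(J + q) = ((1676 - 1*2199) + (1437 - 1*(-2496)))*(4489 + 1584) = ((1676 - 2199) + (1437 + 2496))*6073 = (-523 + 3933)*6073 = 3410*6073 = 20708930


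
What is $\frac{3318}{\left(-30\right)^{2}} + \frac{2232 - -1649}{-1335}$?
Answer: $\frac{3469}{4450} \approx 0.77955$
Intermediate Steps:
$\frac{3318}{\left(-30\right)^{2}} + \frac{2232 - -1649}{-1335} = \frac{3318}{900} + \left(2232 + 1649\right) \left(- \frac{1}{1335}\right) = 3318 \cdot \frac{1}{900} + 3881 \left(- \frac{1}{1335}\right) = \frac{553}{150} - \frac{3881}{1335} = \frac{3469}{4450}$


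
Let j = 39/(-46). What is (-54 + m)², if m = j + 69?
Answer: 423801/2116 ≈ 200.28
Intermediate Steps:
j = -39/46 (j = 39*(-1/46) = -39/46 ≈ -0.84783)
m = 3135/46 (m = -39/46 + 69 = 3135/46 ≈ 68.152)
(-54 + m)² = (-54 + 3135/46)² = (651/46)² = 423801/2116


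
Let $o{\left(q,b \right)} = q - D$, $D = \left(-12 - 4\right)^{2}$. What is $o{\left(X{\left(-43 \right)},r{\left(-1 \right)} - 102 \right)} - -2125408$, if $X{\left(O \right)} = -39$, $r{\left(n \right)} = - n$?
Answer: $2125113$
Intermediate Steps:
$D = 256$ ($D = \left(-16\right)^{2} = 256$)
$o{\left(q,b \right)} = -256 + q$ ($o{\left(q,b \right)} = q - 256 = -256 + q$)
$o{\left(X{\left(-43 \right)},r{\left(-1 \right)} - 102 \right)} - -2125408 = \left(-256 - 39\right) - -2125408 = -295 + 2125408 = 2125113$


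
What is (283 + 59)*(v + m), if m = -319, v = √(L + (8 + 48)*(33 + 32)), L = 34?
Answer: -109098 + 342*√3674 ≈ -88368.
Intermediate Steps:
v = √3674 (v = √(34 + (8 + 48)*(33 + 32)) = √(34 + 56*65) = √(34 + 3640) = √3674 ≈ 60.614)
(283 + 59)*(v + m) = (283 + 59)*(√3674 - 319) = 342*(-319 + √3674) = -109098 + 342*√3674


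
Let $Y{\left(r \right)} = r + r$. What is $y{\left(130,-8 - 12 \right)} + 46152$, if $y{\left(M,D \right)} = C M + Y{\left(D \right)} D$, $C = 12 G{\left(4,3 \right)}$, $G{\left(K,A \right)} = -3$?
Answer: $42272$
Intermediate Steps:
$Y{\left(r \right)} = 2 r$
$C = -36$ ($C = 12 \left(-3\right) = -36$)
$y{\left(M,D \right)} = - 36 M + 2 D^{2}$ ($y{\left(M,D \right)} = - 36 M + 2 D D = - 36 M + 2 D^{2}$)
$y{\left(130,-8 - 12 \right)} + 46152 = \left(\left(-36\right) 130 + 2 \left(-8 - 12\right)^{2}\right) + 46152 = \left(-4680 + 2 \left(-20\right)^{2}\right) + 46152 = \left(-4680 + 2 \cdot 400\right) + 46152 = \left(-4680 + 800\right) + 46152 = -3880 + 46152 = 42272$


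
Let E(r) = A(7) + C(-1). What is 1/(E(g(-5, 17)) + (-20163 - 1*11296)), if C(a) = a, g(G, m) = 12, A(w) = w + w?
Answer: -1/31446 ≈ -3.1801e-5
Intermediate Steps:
A(w) = 2*w
E(r) = 13 (E(r) = 2*7 - 1 = 14 - 1 = 13)
1/(E(g(-5, 17)) + (-20163 - 1*11296)) = 1/(13 + (-20163 - 1*11296)) = 1/(13 + (-20163 - 11296)) = 1/(13 - 31459) = 1/(-31446) = -1/31446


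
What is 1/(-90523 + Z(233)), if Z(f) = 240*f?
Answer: -1/34603 ≈ -2.8899e-5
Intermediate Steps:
1/(-90523 + Z(233)) = 1/(-90523 + 240*233) = 1/(-90523 + 55920) = 1/(-34603) = -1/34603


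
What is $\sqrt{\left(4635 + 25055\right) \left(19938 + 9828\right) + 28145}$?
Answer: $\sqrt{883780685} \approx 29728.0$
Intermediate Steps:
$\sqrt{\left(4635 + 25055\right) \left(19938 + 9828\right) + 28145} = \sqrt{29690 \cdot 29766 + 28145} = \sqrt{883752540 + 28145} = \sqrt{883780685}$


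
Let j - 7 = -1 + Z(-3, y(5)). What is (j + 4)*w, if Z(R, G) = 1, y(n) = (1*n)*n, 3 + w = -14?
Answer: -187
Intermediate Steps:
w = -17 (w = -3 - 14 = -17)
y(n) = n² (y(n) = n*n = n²)
j = 7 (j = 7 + (-1 + 1) = 7 + 0 = 7)
(j + 4)*w = (7 + 4)*(-17) = 11*(-17) = -187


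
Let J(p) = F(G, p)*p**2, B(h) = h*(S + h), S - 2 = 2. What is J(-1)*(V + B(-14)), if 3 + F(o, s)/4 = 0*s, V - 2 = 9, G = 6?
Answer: -1812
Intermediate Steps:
S = 4 (S = 2 + 2 = 4)
V = 11 (V = 2 + 9 = 11)
F(o, s) = -12 (F(o, s) = -12 + 4*(0*s) = -12 + 4*0 = -12 + 0 = -12)
B(h) = h*(4 + h)
J(p) = -12*p**2
J(-1)*(V + B(-14)) = (-12*(-1)**2)*(11 - 14*(4 - 14)) = (-12*1)*(11 - 14*(-10)) = -12*(11 + 140) = -12*151 = -1812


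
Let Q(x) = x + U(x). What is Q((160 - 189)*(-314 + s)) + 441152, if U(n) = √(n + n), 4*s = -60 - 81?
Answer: 1805121/4 + √81026/2 ≈ 4.5142e+5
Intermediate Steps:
s = -141/4 (s = (-60 - 81)/4 = (¼)*(-141) = -141/4 ≈ -35.250)
U(n) = √2*√n (U(n) = √(2*n) = √2*√n)
Q(x) = x + √2*√x
Q((160 - 189)*(-314 + s)) + 441152 = ((160 - 189)*(-314 - 141/4) + √2*√((160 - 189)*(-314 - 141/4))) + 441152 = (-29*(-1397/4) + √2*√(-29*(-1397/4))) + 441152 = (40513/4 + √2*√(40513/4)) + 441152 = (40513/4 + √2*(√40513/2)) + 441152 = (40513/4 + √81026/2) + 441152 = 1805121/4 + √81026/2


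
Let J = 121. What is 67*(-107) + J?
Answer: -7048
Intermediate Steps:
67*(-107) + J = 67*(-107) + 121 = -7169 + 121 = -7048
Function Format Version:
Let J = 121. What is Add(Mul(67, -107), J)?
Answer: -7048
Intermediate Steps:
Add(Mul(67, -107), J) = Add(Mul(67, -107), 121) = Add(-7169, 121) = -7048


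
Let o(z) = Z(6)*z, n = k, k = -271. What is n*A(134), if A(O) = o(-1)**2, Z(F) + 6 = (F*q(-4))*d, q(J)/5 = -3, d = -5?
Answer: -53423856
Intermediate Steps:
q(J) = -15 (q(J) = 5*(-3) = -15)
Z(F) = -6 + 75*F (Z(F) = -6 + (F*(-15))*(-5) = -6 - 15*F*(-5) = -6 + 75*F)
n = -271
o(z) = 444*z (o(z) = (-6 + 75*6)*z = (-6 + 450)*z = 444*z)
A(O) = 197136 (A(O) = (444*(-1))**2 = (-444)**2 = 197136)
n*A(134) = -271*197136 = -53423856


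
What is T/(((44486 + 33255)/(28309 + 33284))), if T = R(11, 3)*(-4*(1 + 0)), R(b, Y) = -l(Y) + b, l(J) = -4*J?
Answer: -5666556/77741 ≈ -72.890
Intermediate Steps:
R(b, Y) = b + 4*Y (R(b, Y) = -(-4)*Y + b = 4*Y + b = b + 4*Y)
T = -92 (T = (11 + 4*3)*(-4*(1 + 0)) = (11 + 12)*(-4*1) = 23*(-4) = -92)
T/(((44486 + 33255)/(28309 + 33284))) = -92*(28309 + 33284)/(44486 + 33255) = -92/(77741/61593) = -92/(77741*(1/61593)) = -92/77741/61593 = -92*61593/77741 = -5666556/77741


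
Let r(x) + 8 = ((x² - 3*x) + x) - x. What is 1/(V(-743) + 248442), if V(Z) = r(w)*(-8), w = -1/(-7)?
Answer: 49/12176954 ≈ 4.0240e-6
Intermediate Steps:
w = ⅐ (w = -1*(-⅐) = ⅐ ≈ 0.14286)
r(x) = -8 + x² - 3*x (r(x) = -8 + (((x² - 3*x) + x) - x) = -8 + ((x² - 2*x) - x) = -8 + (x² - 3*x) = -8 + x² - 3*x)
V(Z) = 3296/49 (V(Z) = (-8 + (⅐)² - 3*⅐)*(-8) = (-8 + 1/49 - 3/7)*(-8) = -412/49*(-8) = 3296/49)
1/(V(-743) + 248442) = 1/(3296/49 + 248442) = 1/(12176954/49) = 49/12176954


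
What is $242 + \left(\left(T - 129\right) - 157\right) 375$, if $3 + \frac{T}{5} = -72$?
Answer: $-247633$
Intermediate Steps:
$T = -375$ ($T = -15 + 5 \left(-72\right) = -15 - 360 = -375$)
$242 + \left(\left(T - 129\right) - 157\right) 375 = 242 + \left(\left(-375 - 129\right) - 157\right) 375 = 242 + \left(-504 - 157\right) 375 = 242 - 247875 = -247633$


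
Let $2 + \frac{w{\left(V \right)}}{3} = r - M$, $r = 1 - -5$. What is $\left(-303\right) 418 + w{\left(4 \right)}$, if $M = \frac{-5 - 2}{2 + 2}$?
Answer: $- \frac{506547}{4} \approx -1.2664 \cdot 10^{5}$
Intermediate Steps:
$r = 6$ ($r = 1 + 5 = 6$)
$M = - \frac{7}{4} \approx -1.75$
$w{\left(V \right)} = \frac{69}{4}$ ($w{\left(V \right)} = -6 + 3 \left(6 - - \frac{7}{4}\right) = -6 + 3 \left(6 + \frac{7}{4}\right) = -6 + 3 \cdot \frac{31}{4} = -6 + \frac{93}{4} = \frac{69}{4}$)
$\left(-303\right) 418 + w{\left(4 \right)} = \left(-303\right) 418 + \frac{69}{4} = -126654 + \frac{69}{4} = - \frac{506547}{4}$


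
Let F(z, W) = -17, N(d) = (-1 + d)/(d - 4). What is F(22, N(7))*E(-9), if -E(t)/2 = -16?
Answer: -544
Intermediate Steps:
N(d) = (-1 + d)/(-4 + d)
E(t) = 32 (E(t) = -2*(-16) = 32)
F(22, N(7))*E(-9) = -17*32 = -544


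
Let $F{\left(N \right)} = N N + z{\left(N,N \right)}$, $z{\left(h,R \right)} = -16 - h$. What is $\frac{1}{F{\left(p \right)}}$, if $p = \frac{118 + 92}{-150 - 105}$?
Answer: $- \frac{289}{4190} \approx -0.068974$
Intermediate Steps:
$p = - \frac{14}{17}$ ($p = \frac{210}{-255} = 210 \left(- \frac{1}{255}\right) = - \frac{14}{17} \approx -0.82353$)
$F{\left(N \right)} = -16 + N^{2} - N$ ($F{\left(N \right)} = N N - \left(16 + N\right) = N^{2} - \left(16 + N\right) = -16 + N^{2} - N$)
$\frac{1}{F{\left(p \right)}} = \frac{1}{-16 + \left(- \frac{14}{17}\right)^{2} - - \frac{14}{17}} = \frac{1}{-16 + \frac{196}{289} + \frac{14}{17}} = \frac{1}{- \frac{4190}{289}} = - \frac{289}{4190}$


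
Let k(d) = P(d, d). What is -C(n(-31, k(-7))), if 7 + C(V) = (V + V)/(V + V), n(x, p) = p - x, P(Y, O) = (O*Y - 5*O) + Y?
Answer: 6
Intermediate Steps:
P(Y, O) = Y - 5*O + O*Y (P(Y, O) = (-5*O + O*Y) + Y = Y - 5*O + O*Y)
k(d) = d**2 - 4*d (k(d) = d - 5*d + d*d = d - 5*d + d**2 = d**2 - 4*d)
C(V) = -6 (C(V) = -7 + (V + V)/(V + V) = -7 + (2*V)/((2*V)) = -7 + (2*V)*(1/(2*V)) = -7 + 1 = -6)
-C(n(-31, k(-7))) = -1*(-6) = 6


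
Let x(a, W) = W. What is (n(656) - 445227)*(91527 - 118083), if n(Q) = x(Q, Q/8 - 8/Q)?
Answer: 484672108698/41 ≈ 1.1821e+10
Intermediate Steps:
n(Q) = -8/Q + Q/8 (n(Q) = Q/8 - 8/Q = -8/Q + Q/8)
(n(656) - 445227)*(91527 - 118083) = ((-8/656 + (⅛)*656) - 445227)*(91527 - 118083) = ((-8*1/656 + 82) - 445227)*(-26556) = ((-1/82 + 82) - 445227)*(-26556) = (6723/82 - 445227)*(-26556) = -36501891/82*(-26556) = 484672108698/41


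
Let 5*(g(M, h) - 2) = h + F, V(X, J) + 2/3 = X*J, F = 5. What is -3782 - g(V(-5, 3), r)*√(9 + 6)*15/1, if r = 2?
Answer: -3782 - 51*√15 ≈ -3979.5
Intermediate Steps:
V(X, J) = -⅔ + J*X (V(X, J) = -⅔ + X*J = -⅔ + J*X)
g(M, h) = 3 + h/5 (g(M, h) = 2 + (h + 5)/5 = 2 + (5 + h)/5 = 2 + (1 + h/5) = 3 + h/5)
-3782 - g(V(-5, 3), r)*√(9 + 6)*15/1 = -3782 - (3 + (⅕)*2)*√(9 + 6)*15/1 = -3782 - (3 + ⅖)*√15*15*1 = -3782 - 17*√15/5*15 = -3782 - 51*√15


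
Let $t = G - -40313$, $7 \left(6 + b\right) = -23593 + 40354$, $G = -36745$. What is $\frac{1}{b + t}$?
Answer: $\frac{7}{41695} \approx 0.00016789$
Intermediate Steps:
$b = \frac{16719}{7}$ ($b = -6 + \frac{-23593 + 40354}{7} = -6 + \frac{1}{7} \cdot 16761 = -6 + \frac{16761}{7} = \frac{16719}{7} \approx 2388.4$)
$t = 3568$ ($t = -36745 - -40313 = -36745 + 40313 = 3568$)
$\frac{1}{b + t} = \frac{1}{\frac{16719}{7} + 3568} = \frac{1}{\frac{41695}{7}} = \frac{7}{41695}$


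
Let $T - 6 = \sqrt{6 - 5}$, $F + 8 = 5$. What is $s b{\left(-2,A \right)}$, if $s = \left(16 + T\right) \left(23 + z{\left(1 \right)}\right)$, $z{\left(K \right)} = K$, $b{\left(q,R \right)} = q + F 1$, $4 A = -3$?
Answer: $-2760$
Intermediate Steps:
$F = -3$ ($F = -8 + 5 = -3$)
$A = - \frac{3}{4}$ ($A = \frac{1}{4} \left(-3\right) = - \frac{3}{4} \approx -0.75$)
$b{\left(q,R \right)} = -3 + q$ ($b{\left(q,R \right)} = q - 3 = -3 + q$)
$T = 7$ ($T = 6 + \sqrt{6 - 5} = 6 + \sqrt{1} = 6 + 1 = 7$)
$s = 552$ ($s = \left(16 + 7\right) \left(23 + 1\right) = 23 \cdot 24 = 552$)
$s b{\left(-2,A \right)} = 552 \left(-3 - 2\right) = 552 \left(-5\right) = -2760$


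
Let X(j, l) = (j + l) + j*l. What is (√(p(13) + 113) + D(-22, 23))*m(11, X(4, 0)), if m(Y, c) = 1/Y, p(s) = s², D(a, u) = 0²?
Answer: √282/11 ≈ 1.5266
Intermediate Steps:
D(a, u) = 0
X(j, l) = j + l + j*l
(√(p(13) + 113) + D(-22, 23))*m(11, X(4, 0)) = (√(13² + 113) + 0)/11 = (√(169 + 113) + 0)*(1/11) = (√282 + 0)*(1/11) = √282*(1/11) = √282/11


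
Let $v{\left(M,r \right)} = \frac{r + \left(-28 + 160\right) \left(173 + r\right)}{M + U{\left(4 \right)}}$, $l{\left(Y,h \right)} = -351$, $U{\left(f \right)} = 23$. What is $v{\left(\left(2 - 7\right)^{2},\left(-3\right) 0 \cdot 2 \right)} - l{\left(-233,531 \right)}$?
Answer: $\frac{3307}{4} \approx 826.75$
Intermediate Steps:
$v{\left(M,r \right)} = \frac{22836 + 133 r}{23 + M}$ ($v{\left(M,r \right)} = \frac{r + \left(-28 + 160\right) \left(173 + r\right)}{M + 23} = \frac{r + 132 \left(173 + r\right)}{23 + M} = \frac{r + \left(22836 + 132 r\right)}{23 + M} = \frac{22836 + 133 r}{23 + M}$)
$v{\left(\left(2 - 7\right)^{2},\left(-3\right) 0 \cdot 2 \right)} - l{\left(-233,531 \right)} = \frac{22836 + 133 \left(-3\right) 0 \cdot 2}{23 + \left(2 - 7\right)^{2}} - -351 = \frac{22836 + 133 \cdot 0 \cdot 2}{23 + \left(-5\right)^{2}} + 351 = \frac{22836 + 133 \cdot 0}{23 + 25} + 351 = \frac{22836 + 0}{48} + 351 = \frac{1}{48} \cdot 22836 + 351 = \frac{1903}{4} + 351 = \frac{3307}{4}$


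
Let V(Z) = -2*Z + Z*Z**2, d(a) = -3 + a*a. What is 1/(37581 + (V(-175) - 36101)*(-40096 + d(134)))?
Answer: 1/119464312599 ≈ 8.3707e-12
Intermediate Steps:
d(a) = -3 + a**2
V(Z) = Z**3 - 2*Z (V(Z) = -2*Z + Z**3 = Z**3 - 2*Z)
1/(37581 + (V(-175) - 36101)*(-40096 + d(134))) = 1/(37581 + (-175*(-2 + (-175)**2) - 36101)*(-40096 + (-3 + 134**2))) = 1/(37581 + (-175*(-2 + 30625) - 36101)*(-40096 + (-3 + 17956))) = 1/(37581 + (-175*30623 - 36101)*(-40096 + 17953)) = 1/(37581 + (-5359025 - 36101)*(-22143)) = 1/(37581 - 5395126*(-22143)) = 1/(37581 + 119464275018) = 1/119464312599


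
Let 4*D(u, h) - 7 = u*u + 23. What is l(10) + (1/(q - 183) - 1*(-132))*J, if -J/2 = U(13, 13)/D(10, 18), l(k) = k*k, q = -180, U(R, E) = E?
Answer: -2032/363 ≈ -5.5978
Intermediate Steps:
D(u, h) = 15/2 + u²/4 (D(u, h) = 7/4 + (u*u + 23)/4 = 7/4 + (u² + 23)/4 = 7/4 + (23 + u²)/4 = 7/4 + (23/4 + u²/4) = 15/2 + u²/4)
l(k) = k²
J = -⅘ (J = -26/(15/2 + (¼)*10²) = -26/(15/2 + (¼)*100) = -26/(15/2 + 25) = -26/65/2 = -26*2/65 = -2*⅖ = -⅘ ≈ -0.80000)
l(10) + (1/(q - 183) - 1*(-132))*J = 10² + (1/(-180 - 183) - 1*(-132))*(-⅘) = 100 + (1/(-363) + 132)*(-⅘) = 100 + (-1/363 + 132)*(-⅘) = 100 + (47915/363)*(-⅘) = 100 - 38332/363 = -2032/363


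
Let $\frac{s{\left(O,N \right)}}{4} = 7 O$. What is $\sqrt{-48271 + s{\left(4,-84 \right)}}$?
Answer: $3 i \sqrt{5351} \approx 219.45 i$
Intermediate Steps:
$s{\left(O,N \right)} = 28 O$ ($s{\left(O,N \right)} = 4 \cdot 7 O = 28 O$)
$\sqrt{-48271 + s{\left(4,-84 \right)}} = \sqrt{-48271 + 28 \cdot 4} = \sqrt{-48271 + 112} = \sqrt{-48159} = 3 i \sqrt{5351}$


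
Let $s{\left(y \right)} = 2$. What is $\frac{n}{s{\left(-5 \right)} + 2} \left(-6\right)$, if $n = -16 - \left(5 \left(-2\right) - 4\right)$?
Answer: $3$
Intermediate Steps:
$n = -2$ ($n = -16 - \left(-10 - 4\right) = -16 - -14 = -16 + 14 = -2$)
$\frac{n}{s{\left(-5 \right)} + 2} \left(-6\right) = - \frac{2}{2 + 2} \left(-6\right) = - \frac{2}{4} \left(-6\right) = \left(-2\right) \frac{1}{4} \left(-6\right) = \left(- \frac{1}{2}\right) \left(-6\right) = 3$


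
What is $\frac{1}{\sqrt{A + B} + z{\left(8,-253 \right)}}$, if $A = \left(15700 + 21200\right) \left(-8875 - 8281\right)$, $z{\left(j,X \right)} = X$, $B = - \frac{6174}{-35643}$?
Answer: $- \frac{3005893}{7522103577271} - \frac{109 i \sqrt{7521343086342}}{7522103577271} \approx -3.9961 \cdot 10^{-7} - 3.9741 \cdot 10^{-5} i$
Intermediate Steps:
$B = \frac{2058}{11881}$ ($B = \left(-6174\right) \left(- \frac{1}{35643}\right) = \frac{2058}{11881} \approx 0.17322$)
$A = -633056400$ ($A = 36900 \left(-17156\right) = -633056400$)
$\frac{1}{\sqrt{A + B} + z{\left(8,-253 \right)}} = \frac{1}{\sqrt{-633056400 + \frac{2058}{11881}} - 253} = \frac{1}{\sqrt{- \frac{7521343086342}{11881}} - 253} = \frac{1}{\frac{i \sqrt{7521343086342}}{109} - 253} = \frac{1}{-253 + \frac{i \sqrt{7521343086342}}{109}}$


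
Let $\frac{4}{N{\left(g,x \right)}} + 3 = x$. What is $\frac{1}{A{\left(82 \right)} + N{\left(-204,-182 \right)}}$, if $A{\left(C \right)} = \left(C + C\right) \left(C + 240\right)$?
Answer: $\frac{185}{9769476} \approx 1.8937 \cdot 10^{-5}$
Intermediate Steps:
$A{\left(C \right)} = 2 C \left(240 + C\right)$
$N{\left(g,x \right)} = \frac{4}{-3 + x}$
$\frac{1}{A{\left(82 \right)} + N{\left(-204,-182 \right)}} = \frac{1}{2 \cdot 82 \left(240 + 82\right) + \frac{4}{-3 - 182}} = \frac{1}{2 \cdot 82 \cdot 322 + \frac{4}{-185}} = \frac{1}{52808 + 4 \left(- \frac{1}{185}\right)} = \frac{1}{52808 - \frac{4}{185}} = \frac{1}{\frac{9769476}{185}} = \frac{185}{9769476}$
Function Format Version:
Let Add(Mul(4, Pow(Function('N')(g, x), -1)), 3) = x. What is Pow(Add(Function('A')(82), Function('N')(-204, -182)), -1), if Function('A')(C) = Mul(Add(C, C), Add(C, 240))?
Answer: Rational(185, 9769476) ≈ 1.8937e-5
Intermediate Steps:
Function('A')(C) = Mul(2, C, Add(240, C)) (Function('A')(C) = Mul(Mul(2, C), Add(240, C)) = Mul(2, C, Add(240, C)))
Function('N')(g, x) = Mul(4, Pow(Add(-3, x), -1))
Pow(Add(Function('A')(82), Function('N')(-204, -182)), -1) = Pow(Add(Mul(2, 82, Add(240, 82)), Mul(4, Pow(Add(-3, -182), -1))), -1) = Pow(Add(Mul(2, 82, 322), Mul(4, Pow(-185, -1))), -1) = Pow(Add(52808, Mul(4, Rational(-1, 185))), -1) = Pow(Add(52808, Rational(-4, 185)), -1) = Pow(Rational(9769476, 185), -1) = Rational(185, 9769476)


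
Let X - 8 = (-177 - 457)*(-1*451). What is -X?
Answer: -285942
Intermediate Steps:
X = 285942 (X = 8 + (-177 - 457)*(-1*451) = 8 - 634*(-451) = 8 + 285934 = 285942)
-X = -1*285942 = -285942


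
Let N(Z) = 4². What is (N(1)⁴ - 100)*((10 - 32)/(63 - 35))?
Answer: -51414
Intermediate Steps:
N(Z) = 16
(N(1)⁴ - 100)*((10 - 32)/(63 - 35)) = (16⁴ - 100)*((10 - 32)/(63 - 35)) = (65536 - 100)*(-22/28) = 65436*(-22*1/28) = 65436*(-11/14) = -51414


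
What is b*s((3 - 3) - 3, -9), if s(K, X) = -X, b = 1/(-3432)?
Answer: -3/1144 ≈ -0.0026224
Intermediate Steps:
b = -1/3432 ≈ -0.00029138
b*s((3 - 3) - 3, -9) = -(-1)*(-9)/3432 = -1/3432*9 = -3/1144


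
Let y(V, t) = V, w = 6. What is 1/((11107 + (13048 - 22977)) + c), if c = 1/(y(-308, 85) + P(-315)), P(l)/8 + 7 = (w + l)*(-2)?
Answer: 4580/5395241 ≈ 0.00084890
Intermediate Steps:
P(l) = -152 - 16*l (P(l) = -56 + 8*((6 + l)*(-2)) = -56 + 8*(-12 - 2*l) = -56 + (-96 - 16*l) = -152 - 16*l)
c = 1/4580 (c = 1/(-308 + (-152 - 16*(-315))) = 1/(-308 + (-152 + 5040)) = 1/(-308 + 4888) = 1/4580 ≈ 0.00021834)
1/((11107 + (13048 - 22977)) + c) = 1/((11107 + (13048 - 22977)) + 1/4580) = 1/((11107 - 9929) + 1/4580) = 1/(1178 + 1/4580) = 1/(5395241/4580) = 4580/5395241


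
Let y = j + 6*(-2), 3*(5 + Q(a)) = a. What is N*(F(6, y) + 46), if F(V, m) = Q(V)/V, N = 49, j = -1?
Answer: 4459/2 ≈ 2229.5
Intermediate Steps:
Q(a) = -5 + a/3
y = -13 (y = -1 + 6*(-2) = -1 - 12 = -13)
F(V, m) = (-5 + V/3)/V
N*(F(6, y) + 46) = 49*((⅓)*(-15 + 6)/6 + 46) = 49*((⅓)*(⅙)*(-9) + 46) = 49*(-½ + 46) = 49*(91/2) = 4459/2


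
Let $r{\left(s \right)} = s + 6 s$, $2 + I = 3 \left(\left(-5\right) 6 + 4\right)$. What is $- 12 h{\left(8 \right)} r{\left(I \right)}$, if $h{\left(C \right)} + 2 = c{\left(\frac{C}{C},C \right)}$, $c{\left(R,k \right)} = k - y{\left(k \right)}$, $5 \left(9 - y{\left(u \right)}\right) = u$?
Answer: $-9408$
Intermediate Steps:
$y{\left(u \right)} = 9 - \frac{u}{5}$
$c{\left(R,k \right)} = -9 + \frac{6 k}{5}$ ($c{\left(R,k \right)} = k - \left(9 - \frac{k}{5}\right) = k + \left(-9 + \frac{k}{5}\right) = -9 + \frac{6 k}{5}$)
$I = -80$ ($I = -2 + 3 \left(\left(-5\right) 6 + 4\right) = -2 + 3 \left(-30 + 4\right) = -2 + 3 \left(-26\right) = -2 - 78 = -80$)
$h{\left(C \right)} = -11 + \frac{6 C}{5}$ ($h{\left(C \right)} = -2 + \left(-9 + \frac{6 C}{5}\right) = -11 + \frac{6 C}{5}$)
$r{\left(s \right)} = 7 s$
$- 12 h{\left(8 \right)} r{\left(I \right)} = - 12 \left(-11 + \frac{6}{5} \cdot 8\right) 7 \left(-80\right) = - 12 \left(-11 + \frac{48}{5}\right) \left(-560\right) = \left(-12\right) \left(- \frac{7}{5}\right) \left(-560\right) = \frac{84}{5} \left(-560\right) = -9408$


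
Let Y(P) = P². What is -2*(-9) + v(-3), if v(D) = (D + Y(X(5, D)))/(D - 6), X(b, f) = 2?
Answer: 161/9 ≈ 17.889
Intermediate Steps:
v(D) = (4 + D)/(-6 + D) (v(D) = (D + 2²)/(D - 6) = (D + 4)/(-6 + D) = (4 + D)/(-6 + D))
-2*(-9) + v(-3) = -2*(-9) + (4 - 3)/(-6 - 3) = 18 + 1/(-9) = 18 - ⅑*1 = 18 - ⅑ = 161/9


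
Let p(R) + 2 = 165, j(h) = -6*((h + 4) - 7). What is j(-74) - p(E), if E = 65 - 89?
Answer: 299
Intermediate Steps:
E = -24
j(h) = 18 - 6*h (j(h) = -6*((4 + h) - 7) = -6*(-3 + h) = 18 - 6*h)
p(R) = 163 (p(R) = -2 + 165 = 163)
j(-74) - p(E) = (18 - 6*(-74)) - 1*163 = (18 + 444) - 163 = 462 - 163 = 299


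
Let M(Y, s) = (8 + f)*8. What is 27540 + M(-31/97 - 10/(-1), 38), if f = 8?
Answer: 27668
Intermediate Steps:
M(Y, s) = 128 (M(Y, s) = (8 + 8)*8 = 16*8 = 128)
27540 + M(-31/97 - 10/(-1), 38) = 27540 + 128 = 27668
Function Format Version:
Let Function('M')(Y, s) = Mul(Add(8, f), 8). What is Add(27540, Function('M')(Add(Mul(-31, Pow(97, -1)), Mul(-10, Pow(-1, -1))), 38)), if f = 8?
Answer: 27668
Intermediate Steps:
Function('M')(Y, s) = 128 (Function('M')(Y, s) = Mul(Add(8, 8), 8) = Mul(16, 8) = 128)
Add(27540, Function('M')(Add(Mul(-31, Pow(97, -1)), Mul(-10, Pow(-1, -1))), 38)) = Add(27540, 128) = 27668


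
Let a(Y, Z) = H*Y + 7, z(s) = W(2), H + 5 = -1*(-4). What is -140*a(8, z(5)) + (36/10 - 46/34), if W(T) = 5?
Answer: 12091/85 ≈ 142.25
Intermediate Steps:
H = -1 (H = -5 - 1*(-4) = -5 + 4 = -1)
z(s) = 5
a(Y, Z) = 7 - Y (a(Y, Z) = -Y + 7 = 7 - Y)
-140*a(8, z(5)) + (36/10 - 46/34) = -140*(7 - 1*8) + (36/10 - 46/34) = -140*(7 - 8) + (36*(⅒) - 46*1/34) = -140*(-1) + (18/5 - 23/17) = 140 + 191/85 = 12091/85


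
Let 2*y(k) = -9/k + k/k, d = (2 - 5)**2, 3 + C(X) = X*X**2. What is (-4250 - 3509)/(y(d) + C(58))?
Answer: -7759/195109 ≈ -0.039768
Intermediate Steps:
C(X) = -3 + X**3 (C(X) = -3 + X*X**2 = -3 + X**3)
d = 9 (d = (-3)**2 = 9)
y(k) = 1/2 - 9/(2*k) (y(k) = (-9/k + k/k)/2 = (-9/k + 1)/2 = (1 - 9/k)/2 = 1/2 - 9/(2*k))
(-4250 - 3509)/(y(d) + C(58)) = (-4250 - 3509)/((1/2)*(-9 + 9)/9 + (-3 + 58**3)) = -7759/((1/2)*(1/9)*0 + (-3 + 195112)) = -7759/(0 + 195109) = -7759/195109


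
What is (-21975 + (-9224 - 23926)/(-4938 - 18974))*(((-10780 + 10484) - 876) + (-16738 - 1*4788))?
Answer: 2981569842225/5978 ≈ 4.9876e+8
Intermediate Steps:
(-21975 + (-9224 - 23926)/(-4938 - 18974))*(((-10780 + 10484) - 876) + (-16738 - 1*4788)) = (-21975 - 33150/(-23912))*((-296 - 876) + (-16738 - 4788)) = (-21975 - 33150*(-1/23912))*(-1172 - 21526) = (-21975 + 16575/11956)*(-22698) = -262716525/11956*(-22698) = 2981569842225/5978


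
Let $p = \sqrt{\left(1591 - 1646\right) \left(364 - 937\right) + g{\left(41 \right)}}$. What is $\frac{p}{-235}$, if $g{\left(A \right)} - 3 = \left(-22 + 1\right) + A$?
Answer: $- \frac{\sqrt{31538}}{235} \approx -0.7557$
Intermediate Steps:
$g{\left(A \right)} = -18 + A$ ($g{\left(A \right)} = 3 + \left(\left(-22 + 1\right) + A\right) = 3 + \left(-21 + A\right) = -18 + A$)
$p = \sqrt{31538}$ ($p = \sqrt{\left(1591 - 1646\right) \left(364 - 937\right) + \left(-18 + 41\right)} = \sqrt{\left(-55\right) \left(-573\right) + 23} = \sqrt{31515 + 23} = \sqrt{31538} \approx 177.59$)
$\frac{p}{-235} = \frac{\sqrt{31538}}{-235} = \sqrt{31538} \left(- \frac{1}{235}\right) = - \frac{\sqrt{31538}}{235}$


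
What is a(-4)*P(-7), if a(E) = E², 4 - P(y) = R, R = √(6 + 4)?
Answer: 64 - 16*√10 ≈ 13.404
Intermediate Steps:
R = √10 ≈ 3.1623
P(y) = 4 - √10
a(-4)*P(-7) = (-4)²*(4 - √10) = 16*(4 - √10) = 64 - 16*√10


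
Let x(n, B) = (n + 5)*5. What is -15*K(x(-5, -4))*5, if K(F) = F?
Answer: 0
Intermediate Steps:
x(n, B) = 25 + 5*n (x(n, B) = (5 + n)*5 = 25 + 5*n)
-15*K(x(-5, -4))*5 = -15*(25 + 5*(-5))*5 = -15*(25 - 25)*5 = -15*0*5 = 0*5 = 0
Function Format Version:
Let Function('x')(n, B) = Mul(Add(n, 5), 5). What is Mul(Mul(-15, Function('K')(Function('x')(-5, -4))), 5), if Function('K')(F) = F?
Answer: 0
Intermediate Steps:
Function('x')(n, B) = Add(25, Mul(5, n)) (Function('x')(n, B) = Mul(Add(5, n), 5) = Add(25, Mul(5, n)))
Mul(Mul(-15, Function('K')(Function('x')(-5, -4))), 5) = Mul(Mul(-15, Add(25, Mul(5, -5))), 5) = Mul(Mul(-15, Add(25, -25)), 5) = Mul(Mul(-15, 0), 5) = Mul(0, 5) = 0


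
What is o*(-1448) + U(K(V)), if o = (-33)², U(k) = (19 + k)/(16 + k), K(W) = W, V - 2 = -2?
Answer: -25229933/16 ≈ -1.5769e+6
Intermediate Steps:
V = 0 (V = 2 - 2 = 0)
U(k) = (19 + k)/(16 + k)
o = 1089
o*(-1448) + U(K(V)) = 1089*(-1448) + (19 + 0)/(16 + 0) = -1576872 + 19/16 = -25229933/16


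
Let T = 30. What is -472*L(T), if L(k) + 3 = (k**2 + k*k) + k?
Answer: -862344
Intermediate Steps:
L(k) = -3 + k + 2*k**2 (L(k) = -3 + ((k**2 + k*k) + k) = -3 + ((k**2 + k**2) + k) = -3 + (2*k**2 + k) = -3 + (k + 2*k**2) = -3 + k + 2*k**2)
-472*L(T) = -472*(-3 + 30 + 2*30**2) = -472*(-3 + 30 + 2*900) = -472*(-3 + 30 + 1800) = -472*1827 = -862344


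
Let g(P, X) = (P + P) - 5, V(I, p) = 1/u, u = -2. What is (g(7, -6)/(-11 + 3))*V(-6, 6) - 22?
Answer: -343/16 ≈ -21.438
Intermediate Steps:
V(I, p) = -½ (V(I, p) = 1/(-2) = -½)
g(P, X) = -5 + 2*P (g(P, X) = 2*P - 5 = -5 + 2*P)
(g(7, -6)/(-11 + 3))*V(-6, 6) - 22 = ((-5 + 2*7)/(-11 + 3))*(-½) - 22 = ((-5 + 14)/(-8))*(-½) - 22 = (9*(-⅛))*(-½) - 22 = -9/8*(-½) - 22 = 9/16 - 22 = -343/16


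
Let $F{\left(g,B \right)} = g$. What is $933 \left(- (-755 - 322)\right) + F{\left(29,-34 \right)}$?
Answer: $1004870$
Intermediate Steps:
$933 \left(- (-755 - 322)\right) + F{\left(29,-34 \right)} = 933 \left(- (-755 - 322)\right) + 29 = 933 \left(\left(-1\right) \left(-1077\right)\right) + 29 = 933 \cdot 1077 + 29 = 1004841 + 29 = 1004870$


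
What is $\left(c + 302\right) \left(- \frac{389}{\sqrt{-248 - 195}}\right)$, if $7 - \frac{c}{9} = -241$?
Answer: $\frac{985726 i \sqrt{443}}{443} \approx 46833.0 i$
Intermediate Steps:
$c = 2232$ ($c = 63 - -2169 = 63 + 2169 = 2232$)
$\left(c + 302\right) \left(- \frac{389}{\sqrt{-248 - 195}}\right) = \left(2232 + 302\right) \left(- \frac{389}{\sqrt{-248 - 195}}\right) = 2534 \left(- \frac{389}{\sqrt{-443}}\right) = 2534 \left(- \frac{389}{i \sqrt{443}}\right) = 2534 \left(- 389 \left(- \frac{i \sqrt{443}}{443}\right)\right) = 2534 \frac{389 i \sqrt{443}}{443} = \frac{985726 i \sqrt{443}}{443}$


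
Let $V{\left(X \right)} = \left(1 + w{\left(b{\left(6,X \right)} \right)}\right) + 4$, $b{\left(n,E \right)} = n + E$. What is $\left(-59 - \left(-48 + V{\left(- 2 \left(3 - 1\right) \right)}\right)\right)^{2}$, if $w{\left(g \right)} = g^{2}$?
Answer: $400$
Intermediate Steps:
$b{\left(n,E \right)} = E + n$
$V{\left(X \right)} = 5 + \left(6 + X\right)^{2}$ ($V{\left(X \right)} = \left(1 + \left(X + 6\right)^{2}\right) + 4 = \left(1 + \left(6 + X\right)^{2}\right) + 4 = 5 + \left(6 + X\right)^{2}$)
$\left(-59 - \left(-48 + V{\left(- 2 \left(3 - 1\right) \right)}\right)\right)^{2} = \left(-59 + \left(48 - \left(5 + \left(6 - 2 \left(3 - 1\right)\right)^{2}\right)\right)\right)^{2} = \left(-59 + \left(48 - \left(5 + \left(6 - 4\right)^{2}\right)\right)\right)^{2} = \left(-59 + \left(48 - \left(5 + 2^{2}\right)\right)\right)^{2} = \left(-59 + \left(48 - \left(5 + 4\right)\right)\right)^{2} = \left(-59 + \left(48 - 9\right)\right)^{2} = \left(-59 + 39\right)^{2} = \left(-20\right)^{2} = 400$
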